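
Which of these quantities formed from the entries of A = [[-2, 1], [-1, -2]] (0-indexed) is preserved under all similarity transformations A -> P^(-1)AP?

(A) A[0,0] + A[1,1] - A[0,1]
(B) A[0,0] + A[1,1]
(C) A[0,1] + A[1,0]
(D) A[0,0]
B

A[0,0] + A[1,1] is the trace of A. By the cyclic property of the trace, tr(P^(-1)AP) = tr(APP^(-1)) = tr(A), so it is the same for every matrix similar to A.

The other combinations are not similarity invariants. For example, take P = [[2, 1], [1, 1]] (det P = 1), so P^(-1) = [[1, -1], [-1, 2]] and
B = P^(-1)AP = [[1, 2], [-5, -5]].
Evaluating each option on A and on B:
(A) A[0,0] + A[1,1] - A[0,1]: -5 for A, -6 for B -> changes
(B) A[0,0] + A[1,1]: -4 for A, -4 for B -> unchanged
(C) A[0,1] + A[1,0]: 0 for A, -3 for B -> changes
(D) A[0,0]: -2 for A, 1 for B -> changes

Only (B) A[0,0] + A[1,1] = -4 survives (and it does so for every P, not just this one), so it is the invariant.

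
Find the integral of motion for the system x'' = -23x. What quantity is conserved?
E = (x')^2 + 23x^2

Multiply the equation by x':
x' * x'' = -23x * x'
The left side is d/dt[(x')^2/2] and the right side is d/dt[-23x^2/2], so
d/dt[(x')^2/2 + 23x^2/2] = 0, i.e. (x')^2/2 + 23x^2/2 = constant.
Multiplying by 2, the integral of motion is E = (x')^2 + 23x^2.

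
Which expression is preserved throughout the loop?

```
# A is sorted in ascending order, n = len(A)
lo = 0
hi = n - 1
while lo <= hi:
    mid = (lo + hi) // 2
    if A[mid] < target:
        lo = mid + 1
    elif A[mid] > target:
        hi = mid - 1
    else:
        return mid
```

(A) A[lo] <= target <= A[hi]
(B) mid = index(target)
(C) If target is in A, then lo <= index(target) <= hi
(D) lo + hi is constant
C

A loop invariant must hold before the first iteration and be re-established by every execution of the body.

(C) If target is in A, then lo <= index(target) <= hi: Before the loop [lo, hi] = [0, n-1] covers every index. When A[mid] < target, sortedness puts target strictly to the right of mid, so setting lo = mid + 1 keeps index(target) in [lo, hi]; symmetrically for hi = mid - 1. Hence 'if target is in A then lo <= index(target) <= hi' holds after every iteration, and when lo > hi it proves target is absent.

The other options fail:
(A) A[lo] <= target <= A[hi]: fails when target is not in A (e.g. target < A[0] already violates it before the loop), so it is not maintained in general.
(B) mid = index(target): mid is just the current probe; it equals index(target) only on the iteration that returns.
(D) lo + hi is constant: each iteration moves exactly one of lo, hi, so lo + hi changes (e.g. 0 + (n-1) becomes (mid+1) + (n-1)).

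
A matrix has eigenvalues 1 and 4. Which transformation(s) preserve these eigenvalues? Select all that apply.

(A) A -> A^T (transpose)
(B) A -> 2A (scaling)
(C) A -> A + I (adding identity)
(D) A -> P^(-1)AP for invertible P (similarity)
A and D

Eigenvalues are preserved by:
1. Similarity transformations: A -> P^(-1)AP (same characteristic polynomial)
2. Transpose: A^T has the same eigenvalues as A

Eigenvalues are NOT preserved by:
- Adding identity: eigenvalues become 1+1, 4+1
- Scaling: eigenvalues become 2, 8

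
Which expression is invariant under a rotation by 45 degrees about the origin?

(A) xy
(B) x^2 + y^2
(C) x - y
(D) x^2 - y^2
B

A rotation by 45 degrees sends (x, y) to (sqrt(2)x/2 - sqrt(2)y/2, sqrt(2)x/2 + sqrt(2)y/2).
Substitute the transformed coordinates into each option and compare with the original:
(A) xy  ->  (sqrt(2)x/2 - sqrt(2)y/2)(sqrt(2)x/2 + sqrt(2)y/2) = x^2/2 - y^2/2   [differs from xy: not invariant]
(B) x^2 + y^2  ->  (sqrt(2)x/2 - sqrt(2)y/2)^2 + (sqrt(2)x/2 + sqrt(2)y/2)^2 = x^2 + y^2   [equals x^2 + y^2: invariant]
(C) x - y  ->  (sqrt(2)x/2 - sqrt(2)y/2) - (sqrt(2)x/2 + sqrt(2)y/2) = -sqrt(2)y   [differs from x - y: not invariant]
(D) x^2 - y^2  ->  (sqrt(2)x/2 - sqrt(2)y/2)^2 - (sqrt(2)x/2 + sqrt(2)y/2)^2 = -2xy   [differs from x^2 - y^2: not invariant]

Only option (B), x^2 + y^2, is unchanged by the transformation.
Geometrically, x^2 + y^2 is the squared distance from the origin, which every rotation about the origin preserves.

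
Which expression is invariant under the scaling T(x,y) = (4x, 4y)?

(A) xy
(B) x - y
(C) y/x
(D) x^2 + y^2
C

Under the uniform scaling T(x,y) = (4x, 4y):
Substitute the transformed coordinates into each option and compare with the original:
(A) xy  ->  (4x)(4y) = 16xy   [differs from xy: not invariant]
(B) x - y  ->  (4x) - (4y) = 4x - 4y   [differs from x - y: not invariant]
(C) y/x  ->  (4y)/(4x) = y/x   [equals y/x: invariant]
(D) x^2 + y^2  ->  (4x)^2 + (4y)^2 = 16x^2 + 16y^2   [differs from x^2 + y^2: not invariant]

Only option (C), y/x, is unchanged by the transformation.
The common factor 4 cancels in a ratio of coordinates, while sums, products and sums of squares pick up factors of 4 or 16.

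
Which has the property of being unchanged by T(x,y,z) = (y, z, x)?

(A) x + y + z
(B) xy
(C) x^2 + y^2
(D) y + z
A

Apply T(x,y,z) = (y, z, x) to each option, i.e. replace (x, y, z) by the transformed coordinates.
Substitute the transformed coordinates into each option and compare with the original:
(A) x + y + z  ->  (y) + (z) + (x) = x + y + z   [equals x + y + z: invariant]
(B) xy  ->  (y)(z) = yz   [differs from xy: not invariant]
(C) x^2 + y^2  ->  (y)^2 + (z)^2 = y^2 + z^2   [differs from x^2 + y^2: not invariant]
(D) y + z  ->  (z) + (x) = x + z   [differs from y + z: not invariant]

Only option (A), x + y + z, is unchanged by the transformation.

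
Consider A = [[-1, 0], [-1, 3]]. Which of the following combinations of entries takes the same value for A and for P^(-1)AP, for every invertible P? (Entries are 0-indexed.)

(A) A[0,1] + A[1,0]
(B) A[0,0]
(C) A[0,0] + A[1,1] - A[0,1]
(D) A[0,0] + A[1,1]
D

A[0,0] + A[1,1] is the trace of A. By the cyclic property of the trace, tr(P^(-1)AP) = tr(APP^(-1)) = tr(A), so it is the same for every matrix similar to A.

The other combinations are not similarity invariants. For example, take P = [[2, 1], [1, 1]] (det P = 1), so P^(-1) = [[1, -1], [-1, 2]] and
B = P^(-1)AP = [[-3, -3], [4, 5]].
Evaluating each option on A and on B:
(A) A[0,1] + A[1,0]: -1 for A, 1 for B -> changes
(B) A[0,0]: -1 for A, -3 for B -> changes
(C) A[0,0] + A[1,1] - A[0,1]: 2 for A, 5 for B -> changes
(D) A[0,0] + A[1,1]: 2 for A, 2 for B -> unchanged

Only (D) A[0,0] + A[1,1] = 2 survives (and it does so for every P, not just this one), so it is the invariant.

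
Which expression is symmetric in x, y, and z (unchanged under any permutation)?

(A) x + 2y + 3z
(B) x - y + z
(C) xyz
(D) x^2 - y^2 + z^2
C

A symmetric expression is unchanged when the variables are permuted; here the transformation to test is the swap (x, y) -> (y, x).
A symmetric expression must survive every permutation; the single swap x <-> y already eliminates the distractors, and the keyed expression is also unchanged by x <-> z and y <-> z (each variable enters it in exactly the same way).
Substitute the transformed coordinates into each option and compare with the original:
(A) x + 2y + 3z  ->  (y) + 2(x) + 3z = 2x + y + 3z   [differs from x + 2y + 3z: not invariant]
(B) x - y + z  ->  (y) - (x) + z = -x + y + z   [differs from x - y + z: not invariant]
(C) xyz  ->  (y)(x)z = xyz   [equals xyz: invariant]
(D) x^2 - y^2 + z^2  ->  (y)^2 - (x)^2 + z^2 = -x^2 + y^2 + z^2   [differs from x^2 - y^2 + z^2: not invariant]

Only option (C), xyz, is unchanged by the transformation.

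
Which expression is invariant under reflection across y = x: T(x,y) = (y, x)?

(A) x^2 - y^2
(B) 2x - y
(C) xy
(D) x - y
C

The map is reflection across y = x: T(x,y) = (y, x).
Substitute the transformed coordinates into each option and compare with the original:
(A) x^2 - y^2  ->  (y)^2 - (x)^2 = -x^2 + y^2   [differs from x^2 - y^2: not invariant]
(B) 2x - y  ->  2(y) - (x) = -x + 2y   [differs from 2x - y: not invariant]
(C) xy  ->  (y)(x) = xy   [equals xy: invariant]
(D) x - y  ->  (y) - (x) = -x + y   [differs from x - y: not invariant]

Only option (C), xy, is unchanged by the transformation.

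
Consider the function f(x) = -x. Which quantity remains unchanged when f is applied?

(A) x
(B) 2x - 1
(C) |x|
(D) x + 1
C

For f(x) = -x:
Applying f replaces x by -x. Since |-x| = |x|, the absolute value is unchanged by f, whereas x -> -x, 2x - 1 -> -2x - 1 and x + 1 -> -x + 1 all change.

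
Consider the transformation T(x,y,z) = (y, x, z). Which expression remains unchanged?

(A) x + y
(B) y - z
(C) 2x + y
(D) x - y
A

Apply T(x,y,z) = (y, x, z) to each option, i.e. replace (x, y, z) by the transformed coordinates.
Substitute the transformed coordinates into each option and compare with the original:
(A) x + y  ->  (y) + (x) = x + y   [equals x + y: invariant]
(B) y - z  ->  (x) - (z) = x - z   [differs from y - z: not invariant]
(C) 2x + y  ->  2(y) + (x) = x + 2y   [differs from 2x + y: not invariant]
(D) x - y  ->  (y) - (x) = -x + y   [differs from x - y: not invariant]

Only option (A), x + y, is unchanged by the transformation.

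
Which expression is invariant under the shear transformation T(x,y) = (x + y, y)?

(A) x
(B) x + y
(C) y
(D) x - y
C

Under the shear T(x,y) = (x + y, y):
Substitute the transformed coordinates into each option and compare with the original:
(A) x  ->  (x + y) = x + y   [differs from x: not invariant]
(B) x + y  ->  (x + y) + (y) = x + 2y   [differs from x + y: not invariant]
(C) y  ->  (y) = y   [equals y: invariant]
(D) x - y  ->  (x + y) - (y) = x   [differs from x - y: not invariant]

Only option (C), y, is unchanged by the transformation.
A horizontal shear moves points parallel to the x-axis, so the y-coordinate (and any function of y alone) is unchanged.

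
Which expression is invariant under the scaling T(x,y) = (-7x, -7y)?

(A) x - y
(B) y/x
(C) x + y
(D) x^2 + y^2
B

Under the uniform scaling T(x,y) = (-7x, -7y):
Substitute the transformed coordinates into each option and compare with the original:
(A) x - y  ->  (-7x) - (-7y) = -7x + 7y   [differs from x - y: not invariant]
(B) y/x  ->  (-7y)/(-7x) = y/x   [equals y/x: invariant]
(C) x + y  ->  (-7x) + (-7y) = -7x - 7y   [differs from x + y: not invariant]
(D) x^2 + y^2  ->  (-7x)^2 + (-7y)^2 = 49x^2 + 49y^2   [differs from x^2 + y^2: not invariant]

Only option (B), y/x, is unchanged by the transformation.
The common factor -7 cancels in a ratio of coordinates, while sums, products and sums of squares pick up factors of -7 or 49.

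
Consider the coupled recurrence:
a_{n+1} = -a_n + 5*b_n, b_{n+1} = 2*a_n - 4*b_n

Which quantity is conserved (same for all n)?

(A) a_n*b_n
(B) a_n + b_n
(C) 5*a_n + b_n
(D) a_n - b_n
B

Replace a_n by a_{n+1} = -a_n + 5*b_n and b_n by b_{n+1} = 2*a_n - 4*b_n in each option and simplify:
(A) a_n*b_n  ->  (-a_n + 5*b_n)*(2*a_n - 4*b_n) = -2*a_n^2 + 14*a_n*b_n - 20*b_n^2   [not conserved]
(B) a_n + b_n  ->  (-a_n + 5*b_n) + (2*a_n - 4*b_n) = a_n + b_n   [conserved]
(C) 5*a_n + b_n  ->  5*(-a_n + 5*b_n) + (2*a_n - 4*b_n) = -3*a_n + 21*b_n   [not conserved]
(D) a_n - b_n  ->  (-a_n + 5*b_n) - (2*a_n - 4*b_n) = -3*a_n + 9*b_n   [not conserved]

Only (B) a_n + b_n returns to itself after one step, so it is the conserved quantity.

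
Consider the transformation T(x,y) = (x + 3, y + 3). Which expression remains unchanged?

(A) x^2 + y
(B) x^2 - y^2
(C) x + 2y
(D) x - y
D

An expression E(x,y) is invariant under T if E(T(x,y)) = E(x,y). Here T(x,y) = (x + 3, y + 3).
Substitute the transformed coordinates into each option and compare with the original:
(A) x^2 + y  ->  (x + 3)^2 + (y + 3) = x^2 + 6x + y + 12   [differs from x^2 + y: not invariant]
(B) x^2 - y^2  ->  (x + 3)^2 - (y + 3)^2 = x^2 + 6x - y^2 - 6y   [differs from x^2 - y^2: not invariant]
(C) x + 2y  ->  (x + 3) + 2(y + 3) = x + 2y + 9   [differs from x + 2y: not invariant]
(D) x - y  ->  (x + 3) - (y + 3) = x - y   [equals x - y: invariant]

Only option (D), x - y, is unchanged by the transformation.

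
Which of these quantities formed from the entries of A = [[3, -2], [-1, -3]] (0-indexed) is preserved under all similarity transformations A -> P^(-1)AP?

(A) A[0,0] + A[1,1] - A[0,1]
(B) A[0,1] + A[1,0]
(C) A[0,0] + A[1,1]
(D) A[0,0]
C

A[0,0] + A[1,1] is the trace of A. By the cyclic property of the trace, tr(P^(-1)AP) = tr(APP^(-1)) = tr(A), so it is the same for every matrix similar to A.

The other combinations are not similarity invariants. For example, take P = [[1, 1], [1, 2]] (det P = 1), so P^(-1) = [[2, -1], [-1, 1]] and
B = P^(-1)AP = [[6, 5], [-5, -6]].
Evaluating each option on A and on B:
(A) A[0,0] + A[1,1] - A[0,1]: 2 for A, -5 for B -> changes
(B) A[0,1] + A[1,0]: -3 for A, 0 for B -> changes
(C) A[0,0] + A[1,1]: 0 for A, 0 for B -> unchanged
(D) A[0,0]: 3 for A, 6 for B -> changes

Only (C) A[0,0] + A[1,1] = 0 survives (and it does so for every P, not just this one), so it is the invariant.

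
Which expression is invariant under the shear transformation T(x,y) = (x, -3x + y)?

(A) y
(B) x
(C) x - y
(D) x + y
B

Under the shear T(x,y) = (x, -3x + y):
Substitute the transformed coordinates into each option and compare with the original:
(A) y  ->  (-3x + y) = -3x + y   [differs from y: not invariant]
(B) x  ->  (x) = x   [equals x: invariant]
(C) x - y  ->  (x) - (-3x + y) = 4x - y   [differs from x - y: not invariant]
(D) x + y  ->  (x) + (-3x + y) = -2x + y   [differs from x + y: not invariant]

Only option (B), x, is unchanged by the transformation.
A vertical shear moves points parallel to the y-axis, so the x-coordinate (and any function of x alone) is unchanged.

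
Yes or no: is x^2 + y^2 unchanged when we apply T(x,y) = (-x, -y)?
Yes

Substitute T(x,y) = (-x, -y) into the expression and compare with the original.

Original: x^2 + y^2
After applying T: (-x)^2 + (-y)^2 = x^2 + y^2

This is identical to the original x^2 + y^2, so the expression is invariant.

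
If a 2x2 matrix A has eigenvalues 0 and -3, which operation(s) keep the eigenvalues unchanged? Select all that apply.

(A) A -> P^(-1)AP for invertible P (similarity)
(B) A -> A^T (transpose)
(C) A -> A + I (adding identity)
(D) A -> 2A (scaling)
A and B

Eigenvalues are preserved by:
1. Similarity transformations: A -> P^(-1)AP (same characteristic polynomial)
2. Transpose: A^T has the same eigenvalues as A

Eigenvalues are NOT preserved by:
- Adding identity: eigenvalues become 0+1, -3+1
- Scaling: eigenvalues become 0, -6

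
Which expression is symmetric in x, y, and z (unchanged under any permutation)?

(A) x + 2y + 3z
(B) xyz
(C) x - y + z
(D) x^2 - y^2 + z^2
B

A symmetric expression is unchanged when the variables are permuted; here the transformation to test is the swap (x, y) -> (y, x).
A symmetric expression must survive every permutation; the single swap x <-> y already eliminates the distractors, and the keyed expression is also unchanged by x <-> z and y <-> z (each variable enters it in exactly the same way).
Substitute the transformed coordinates into each option and compare with the original:
(A) x + 2y + 3z  ->  (y) + 2(x) + 3z = 2x + y + 3z   [differs from x + 2y + 3z: not invariant]
(B) xyz  ->  (y)(x)z = xyz   [equals xyz: invariant]
(C) x - y + z  ->  (y) - (x) + z = -x + y + z   [differs from x - y + z: not invariant]
(D) x^2 - y^2 + z^2  ->  (y)^2 - (x)^2 + z^2 = -x^2 + y^2 + z^2   [differs from x^2 - y^2 + z^2: not invariant]

Only option (B), xyz, is unchanged by the transformation.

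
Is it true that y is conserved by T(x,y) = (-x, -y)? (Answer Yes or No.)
No

Substitute T(x,y) = (-x, -y) into the expression and compare with the original.

Original: y
After applying T: (-y) = -y

This differs from the original y (difference: -2y), so the expression is NOT invariant.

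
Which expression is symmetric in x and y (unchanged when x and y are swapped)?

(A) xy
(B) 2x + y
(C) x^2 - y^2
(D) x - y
A

A symmetric expression is unchanged when the variables are permuted; here the transformation to test is the swap (x, y) -> (y, x).
Substitute the transformed coordinates into each option and compare with the original:
(A) xy  ->  (y)(x) = xy   [equals xy: invariant]
(B) 2x + y  ->  2(y) + (x) = x + 2y   [differs from 2x + y: not invariant]
(C) x^2 - y^2  ->  (y)^2 - (x)^2 = -x^2 + y^2   [differs from x^2 - y^2: not invariant]
(D) x - y  ->  (y) - (x) = -x + y   [differs from x - y: not invariant]

Only option (A), xy, is unchanged by the transformation.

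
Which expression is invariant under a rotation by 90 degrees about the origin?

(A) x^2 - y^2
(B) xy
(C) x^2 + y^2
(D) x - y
C

A rotation by 90 degrees sends (x, y) to (-y, x).
Substitute the transformed coordinates into each option and compare with the original:
(A) x^2 - y^2  ->  (-y)^2 - (x)^2 = -x^2 + y^2   [differs from x^2 - y^2: not invariant]
(B) xy  ->  (-y)(x) = -xy   [differs from xy: not invariant]
(C) x^2 + y^2  ->  (-y)^2 + (x)^2 = x^2 + y^2   [equals x^2 + y^2: invariant]
(D) x - y  ->  (-y) - (x) = -x - y   [differs from x - y: not invariant]

Only option (C), x^2 + y^2, is unchanged by the transformation.
Geometrically, x^2 + y^2 is the squared distance from the origin, which every rotation about the origin preserves.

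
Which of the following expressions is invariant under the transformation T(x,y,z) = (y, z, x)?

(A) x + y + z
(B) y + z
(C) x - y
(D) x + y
A

Apply T(x,y,z) = (y, z, x) to each option, i.e. replace (x, y, z) by the transformed coordinates.
Substitute the transformed coordinates into each option and compare with the original:
(A) x + y + z  ->  (y) + (z) + (x) = x + y + z   [equals x + y + z: invariant]
(B) y + z  ->  (z) + (x) = x + z   [differs from y + z: not invariant]
(C) x - y  ->  (y) - (z) = y - z   [differs from x - y: not invariant]
(D) x + y  ->  (y) + (z) = y + z   [differs from x + y: not invariant]

Only option (A), x + y + z, is unchanged by the transformation.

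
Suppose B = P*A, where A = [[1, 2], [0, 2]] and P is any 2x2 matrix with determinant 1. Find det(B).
2

By the multiplicative property of determinants, det(B) = det(P*A) = det(P) * det(A) = det(A),
so the determinant is invariant under multiplication by any determinant-1 matrix; we just need det(A).

det(A) = (1)(2) - (2)(0) = 2 - 0 = 2

Therefore det(B) = 1 * 2 = 2.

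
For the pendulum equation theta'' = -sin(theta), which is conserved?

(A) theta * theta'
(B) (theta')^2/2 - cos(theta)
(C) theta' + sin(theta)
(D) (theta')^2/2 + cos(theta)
B

A first integral I satisfies dI/dt = 0 along every solution. Differentiate each option and use the equation of motion:
(A) d/dt[theta * theta'] = (theta')^2 + theta theta'' = (theta')^2 - theta sin(theta), not identically 0
(B) d/dt[(theta')^2/2 - cos(theta)] = theta' theta'' + sin(theta) theta' = theta'(-sin(theta)) + theta' sin(theta) = 0
(C) d/dt[theta' + sin(theta)] = theta'' + cos(theta) theta' = -sin(theta) + theta' cos(theta), not identically 0
(D) d/dt[(theta')^2/2 + cos(theta)] = theta' theta'' - sin(theta) theta' = -2 theta' sin(theta), not identically 0

Only (B) has zero time-derivative. This is the total energy: kinetic (theta')^2/2 plus potential -cos(theta).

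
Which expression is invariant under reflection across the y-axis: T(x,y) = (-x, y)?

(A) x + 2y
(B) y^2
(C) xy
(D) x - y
B

The map is reflection across the y-axis: T(x,y) = (-x, y).
Substitute the transformed coordinates into each option and compare with the original:
(A) x + 2y  ->  (-x) + 2(y) = -x + 2y   [differs from x + 2y: not invariant]
(B) y^2  ->  (y)^2 = y^2   [equals y^2: invariant]
(C) xy  ->  (-x)(y) = -xy   [differs from xy: not invariant]
(D) x - y  ->  (-x) - (y) = -x - y   [differs from x - y: not invariant]

Only option (B), y^2, is unchanged by the transformation.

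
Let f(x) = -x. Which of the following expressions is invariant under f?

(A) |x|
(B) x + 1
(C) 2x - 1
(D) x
A

For f(x) = -x:
Applying f replaces x by -x. Since |-x| = |x|, the absolute value is unchanged by f, whereas x -> -x, 2x - 1 -> -2x - 1 and x + 1 -> -x + 1 all change.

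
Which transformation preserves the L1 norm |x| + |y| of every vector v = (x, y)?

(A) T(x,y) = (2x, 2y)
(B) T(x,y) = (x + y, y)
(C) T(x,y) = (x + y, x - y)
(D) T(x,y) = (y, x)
D

A transformation preserves a norm if ||T(v)|| = ||v|| for every v; a single vector where the norm changes rules an option out.

(A) T(x,y) = (2x, 2y): v = (1, 0) has norm |1| + |0| = 1, but T(v) = (2, 0) has norm 2 -- not preserved.
(B) T(x,y) = (x + y, y): v = (0, 1) has norm |0| + |1| = 1, but T(v) = (1, 1) has norm 2 -- not preserved.
(C) T(x,y) = (x + y, x - y): v = (1, 0) has norm |1| + |0| = 1, but T(v) = (1, 1) has norm 2 -- not preserved.
(D) T(x,y) = (y, x): preserves the norm -- it only permutes the coordinates and/or flips signs, which leaves |x| + |y| unchanged.

Therefore the answer is (D).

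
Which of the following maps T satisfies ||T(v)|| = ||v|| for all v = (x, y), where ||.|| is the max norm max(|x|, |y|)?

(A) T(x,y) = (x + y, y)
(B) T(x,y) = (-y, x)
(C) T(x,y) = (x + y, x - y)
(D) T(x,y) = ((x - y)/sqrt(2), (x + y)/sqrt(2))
B

A transformation preserves a norm if ||T(v)|| = ||v|| for every v; a single vector where the norm changes rules an option out.

(A) T(x,y) = (x + y, y): v = (1, 1) has norm max(|1|, |1|) = 1, but T(v) = (2, 1) has norm 2 -- not preserved.
(B) T(x,y) = (-y, x): preserves the norm -- it only permutes the coordinates and/or flips signs, which leaves max(|x|, |y|) unchanged.
(C) T(x,y) = (x + y, x - y): v = (1, 1) has norm max(|1|, |1|) = 1, but T(v) = (2, 0) has norm 2 -- not preserved.
(D) T(x,y) = ((x - y)/sqrt(2), (x + y)/sqrt(2)): v = (1, 0) has norm max(|1|, |0|) = 1, but T(v) = (sqrt(2)/2, sqrt(2)/2) has norm sqrt(2)/2 -- not preserved.

Therefore the answer is (B).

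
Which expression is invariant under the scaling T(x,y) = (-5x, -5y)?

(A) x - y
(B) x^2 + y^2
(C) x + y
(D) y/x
D

Under the uniform scaling T(x,y) = (-5x, -5y):
Substitute the transformed coordinates into each option and compare with the original:
(A) x - y  ->  (-5x) - (-5y) = -5x + 5y   [differs from x - y: not invariant]
(B) x^2 + y^2  ->  (-5x)^2 + (-5y)^2 = 25x^2 + 25y^2   [differs from x^2 + y^2: not invariant]
(C) x + y  ->  (-5x) + (-5y) = -5x - 5y   [differs from x + y: not invariant]
(D) y/x  ->  (-5y)/(-5x) = y/x   [equals y/x: invariant]

Only option (D), y/x, is unchanged by the transformation.
The common factor -5 cancels in a ratio of coordinates, while sums, products and sums of squares pick up factors of -5 or 25.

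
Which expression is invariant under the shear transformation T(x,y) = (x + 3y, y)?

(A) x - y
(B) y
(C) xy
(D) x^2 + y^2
B

Under the shear T(x,y) = (x + 3y, y):
Substitute the transformed coordinates into each option and compare with the original:
(A) x - y  ->  (x + 3y) - (y) = x + 2y   [differs from x - y: not invariant]
(B) y  ->  (y) = y   [equals y: invariant]
(C) xy  ->  (x + 3y)(y) = xy + 3y^2   [differs from xy: not invariant]
(D) x^2 + y^2  ->  (x + 3y)^2 + (y)^2 = x^2 + 6xy + 10y^2   [differs from x^2 + y^2: not invariant]

Only option (B), y, is unchanged by the transformation.
A horizontal shear moves points parallel to the x-axis, so the y-coordinate (and any function of y alone) is unchanged.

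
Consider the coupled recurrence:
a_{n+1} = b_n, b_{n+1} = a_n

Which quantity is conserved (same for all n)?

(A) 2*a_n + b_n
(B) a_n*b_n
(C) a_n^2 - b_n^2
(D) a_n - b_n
B

Replace a_n by a_{n+1} = b_n and b_n by b_{n+1} = a_n in each option and simplify:
(A) 2*a_n + b_n  ->  2*(b_n) + (a_n) = a_n + 2*b_n   [not conserved]
(B) a_n*b_n  ->  (b_n)*(a_n) = a_n*b_n   [conserved]
(C) a_n^2 - b_n^2  ->  (b_n)^2 - (a_n)^2 = -a_n^2 + b_n^2   [not conserved]
(D) a_n - b_n  ->  (b_n) - (a_n) = -a_n + b_n   [not conserved]

Only (B) a_n*b_n returns to itself after one step, so it is the conserved quantity.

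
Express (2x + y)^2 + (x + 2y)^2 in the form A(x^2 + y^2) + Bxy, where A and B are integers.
5(x^2 + y^2) + 8xy

Expanding: (2x + y)^2 = 4x^2 + 4xy + y^2
(x + 2y)^2 = x^2 + 4xy + 4y^2
Sum = (4+1)(x^2+y^2) + 8xy = 5(x^2 + y^2) + 8xy
This is symmetric in x and y.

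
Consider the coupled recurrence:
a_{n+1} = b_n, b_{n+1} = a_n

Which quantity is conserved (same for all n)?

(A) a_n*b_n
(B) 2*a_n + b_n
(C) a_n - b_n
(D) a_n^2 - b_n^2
A

Replace a_n by a_{n+1} = b_n and b_n by b_{n+1} = a_n in each option and simplify:
(A) a_n*b_n  ->  (b_n)*(a_n) = a_n*b_n   [conserved]
(B) 2*a_n + b_n  ->  2*(b_n) + (a_n) = a_n + 2*b_n   [not conserved]
(C) a_n - b_n  ->  (b_n) - (a_n) = -a_n + b_n   [not conserved]
(D) a_n^2 - b_n^2  ->  (b_n)^2 - (a_n)^2 = -a_n^2 + b_n^2   [not conserved]

Only (A) a_n*b_n returns to itself after one step, so it is the conserved quantity.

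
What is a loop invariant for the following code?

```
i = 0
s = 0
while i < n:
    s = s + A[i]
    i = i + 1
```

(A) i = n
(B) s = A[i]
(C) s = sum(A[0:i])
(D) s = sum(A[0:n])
C

A loop invariant must hold before the first iteration and be re-established by every execution of the body.

(C) s = sum(A[0:i]): Initially i = 0 and s = 0 = sum of the empty slice A[0:0]. If s = sum(A[0:i]) holds at the top of an iteration, the body sets s to sum(A[0:i]) + A[i] = sum(A[0:i+1]) and then i to i+1, so s = sum(A[0:i]) holds again. At exit i = n, giving s = sum(A[0:n]).

The other options fail:
(A) i = n: false initially (i = 0); it is the exit condition, not an invariant.
(B) s = A[i]: after the first iteration s = A[0] but i = 1, so s = A[i] compares s with the wrong element (and fails in general).
(D) s = sum(A[0:n]): false before the loop (s = 0, not the full sum) -- it only becomes true at exit.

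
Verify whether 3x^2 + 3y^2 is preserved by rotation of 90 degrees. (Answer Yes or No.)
Yes

Applying rotation by 90 degrees: x' = x*cos(90 degrees) - y*sin(90 degrees) = -y, y' = x*sin(90 degrees) + y*cos(90 degrees) = x

Substituting into 3x^2 + 3y^2:
3(-y)^2 + 3(x)^2
= 3x^2 + 3y^2

This equals the original expression 3x^2 + 3y^2, so it IS invariant.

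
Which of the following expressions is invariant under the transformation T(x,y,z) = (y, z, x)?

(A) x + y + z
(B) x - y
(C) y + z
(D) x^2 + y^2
A

Apply T(x,y,z) = (y, z, x) to each option, i.e. replace (x, y, z) by the transformed coordinates.
Substitute the transformed coordinates into each option and compare with the original:
(A) x + y + z  ->  (y) + (z) + (x) = x + y + z   [equals x + y + z: invariant]
(B) x - y  ->  (y) - (z) = y - z   [differs from x - y: not invariant]
(C) y + z  ->  (z) + (x) = x + z   [differs from y + z: not invariant]
(D) x^2 + y^2  ->  (y)^2 + (z)^2 = y^2 + z^2   [differs from x^2 + y^2: not invariant]

Only option (A), x + y + z, is unchanged by the transformation.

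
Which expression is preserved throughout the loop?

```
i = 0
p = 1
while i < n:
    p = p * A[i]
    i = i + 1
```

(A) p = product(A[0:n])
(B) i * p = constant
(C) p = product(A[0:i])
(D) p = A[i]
C

A loop invariant must hold before the first iteration and be re-established by every execution of the body.

(C) p = product(A[0:i]): Initially i = 0 and p = 1 = product of the empty slice A[0:0]. If p = product(A[0:i]) holds at the top of an iteration, the body sets p to product(A[0:i]) * A[i] = product(A[0:i+1]) and then i to i+1, so the property is restored. At exit i = n, giving p = product(A[0:n]).

The other options fail:
(A) p = product(A[0:n]): false before the loop (p = 1, not the full product) -- it only becomes true at exit.
(B) i * p = constant: initially i * p = 0, but after one iteration it is 1 * A[0], which is nonzero in general.
(D) p = A[i]: after the first iteration p = A[0] but i = 1; in general p is a product of several elements, not a single one.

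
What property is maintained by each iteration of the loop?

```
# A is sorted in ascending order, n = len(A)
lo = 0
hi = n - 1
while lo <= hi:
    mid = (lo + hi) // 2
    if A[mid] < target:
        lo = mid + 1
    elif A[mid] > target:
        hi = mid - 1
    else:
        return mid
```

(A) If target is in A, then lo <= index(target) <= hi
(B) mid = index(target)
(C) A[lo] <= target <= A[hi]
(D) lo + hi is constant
A

A loop invariant must hold before the first iteration and be re-established by every execution of the body.

(A) If target is in A, then lo <= index(target) <= hi: Before the loop [lo, hi] = [0, n-1] covers every index. When A[mid] < target, sortedness puts target strictly to the right of mid, so setting lo = mid + 1 keeps index(target) in [lo, hi]; symmetrically for hi = mid - 1. Hence 'if target is in A then lo <= index(target) <= hi' holds after every iteration, and when lo > hi it proves target is absent.

The other options fail:
(B) mid = index(target): mid is just the current probe; it equals index(target) only on the iteration that returns.
(C) A[lo] <= target <= A[hi]: fails when target is not in A (e.g. target < A[0] already violates it before the loop), so it is not maintained in general.
(D) lo + hi is constant: each iteration moves exactly one of lo, hi, so lo + hi changes (e.g. 0 + (n-1) becomes (mid+1) + (n-1)).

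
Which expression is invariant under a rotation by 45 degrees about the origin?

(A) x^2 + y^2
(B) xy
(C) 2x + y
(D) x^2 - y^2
A

A rotation by 45 degrees sends (x, y) to (sqrt(2)x/2 - sqrt(2)y/2, sqrt(2)x/2 + sqrt(2)y/2).
Substitute the transformed coordinates into each option and compare with the original:
(A) x^2 + y^2  ->  (sqrt(2)x/2 - sqrt(2)y/2)^2 + (sqrt(2)x/2 + sqrt(2)y/2)^2 = x^2 + y^2   [equals x^2 + y^2: invariant]
(B) xy  ->  (sqrt(2)x/2 - sqrt(2)y/2)(sqrt(2)x/2 + sqrt(2)y/2) = x^2/2 - y^2/2   [differs from xy: not invariant]
(C) 2x + y  ->  2(sqrt(2)x/2 - sqrt(2)y/2) + (sqrt(2)x/2 + sqrt(2)y/2) = 3sqrt(2)x/2 - sqrt(2)y/2   [differs from 2x + y: not invariant]
(D) x^2 - y^2  ->  (sqrt(2)x/2 - sqrt(2)y/2)^2 - (sqrt(2)x/2 + sqrt(2)y/2)^2 = -2xy   [differs from x^2 - y^2: not invariant]

Only option (A), x^2 + y^2, is unchanged by the transformation.
Geometrically, x^2 + y^2 is the squared distance from the origin, which every rotation about the origin preserves.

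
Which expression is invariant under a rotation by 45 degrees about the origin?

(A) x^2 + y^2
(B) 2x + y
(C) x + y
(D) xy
A

A rotation by 45 degrees sends (x, y) to (sqrt(2)x/2 - sqrt(2)y/2, sqrt(2)x/2 + sqrt(2)y/2).
Substitute the transformed coordinates into each option and compare with the original:
(A) x^2 + y^2  ->  (sqrt(2)x/2 - sqrt(2)y/2)^2 + (sqrt(2)x/2 + sqrt(2)y/2)^2 = x^2 + y^2   [equals x^2 + y^2: invariant]
(B) 2x + y  ->  2(sqrt(2)x/2 - sqrt(2)y/2) + (sqrt(2)x/2 + sqrt(2)y/2) = 3sqrt(2)x/2 - sqrt(2)y/2   [differs from 2x + y: not invariant]
(C) x + y  ->  (sqrt(2)x/2 - sqrt(2)y/2) + (sqrt(2)x/2 + sqrt(2)y/2) = sqrt(2)x   [differs from x + y: not invariant]
(D) xy  ->  (sqrt(2)x/2 - sqrt(2)y/2)(sqrt(2)x/2 + sqrt(2)y/2) = x^2/2 - y^2/2   [differs from xy: not invariant]

Only option (A), x^2 + y^2, is unchanged by the transformation.
Geometrically, x^2 + y^2 is the squared distance from the origin, which every rotation about the origin preserves.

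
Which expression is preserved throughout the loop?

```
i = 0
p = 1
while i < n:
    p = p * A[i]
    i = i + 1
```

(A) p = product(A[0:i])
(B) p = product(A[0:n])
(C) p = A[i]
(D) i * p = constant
A

A loop invariant must hold before the first iteration and be re-established by every execution of the body.

(A) p = product(A[0:i]): Initially i = 0 and p = 1 = product of the empty slice A[0:0]. If p = product(A[0:i]) holds at the top of an iteration, the body sets p to product(A[0:i]) * A[i] = product(A[0:i+1]) and then i to i+1, so the property is restored. At exit i = n, giving p = product(A[0:n]).

The other options fail:
(B) p = product(A[0:n]): false before the loop (p = 1, not the full product) -- it only becomes true at exit.
(C) p = A[i]: after the first iteration p = A[0] but i = 1; in general p is a product of several elements, not a single one.
(D) i * p = constant: initially i * p = 0, but after one iteration it is 1 * A[0], which is nonzero in general.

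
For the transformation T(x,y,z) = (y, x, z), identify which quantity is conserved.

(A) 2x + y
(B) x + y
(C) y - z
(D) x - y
B

Apply T(x,y,z) = (y, x, z) to each option, i.e. replace (x, y, z) by the transformed coordinates.
Substitute the transformed coordinates into each option and compare with the original:
(A) 2x + y  ->  2(y) + (x) = x + 2y   [differs from 2x + y: not invariant]
(B) x + y  ->  (y) + (x) = x + y   [equals x + y: invariant]
(C) y - z  ->  (x) - (z) = x - z   [differs from y - z: not invariant]
(D) x - y  ->  (y) - (x) = -x + y   [differs from x - y: not invariant]

Only option (B), x + y, is unchanged by the transformation.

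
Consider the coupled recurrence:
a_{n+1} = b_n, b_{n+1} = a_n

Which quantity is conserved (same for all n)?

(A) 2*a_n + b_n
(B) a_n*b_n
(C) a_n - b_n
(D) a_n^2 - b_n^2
B

Replace a_n by a_{n+1} = b_n and b_n by b_{n+1} = a_n in each option and simplify:
(A) 2*a_n + b_n  ->  2*(b_n) + (a_n) = a_n + 2*b_n   [not conserved]
(B) a_n*b_n  ->  (b_n)*(a_n) = a_n*b_n   [conserved]
(C) a_n - b_n  ->  (b_n) - (a_n) = -a_n + b_n   [not conserved]
(D) a_n^2 - b_n^2  ->  (b_n)^2 - (a_n)^2 = -a_n^2 + b_n^2   [not conserved]

Only (B) a_n*b_n returns to itself after one step, so it is the conserved quantity.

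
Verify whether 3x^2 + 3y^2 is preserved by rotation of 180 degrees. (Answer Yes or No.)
Yes

Applying rotation by 180 degrees: x' = x*cos(180 degrees) - y*sin(180 degrees) = -x, y' = x*sin(180 degrees) + y*cos(180 degrees) = -y

Substituting into 3x^2 + 3y^2:
3(-x)^2 + 3(-y)^2
= 3x^2 + 3y^2

This equals the original expression 3x^2 + 3y^2, so it IS invariant.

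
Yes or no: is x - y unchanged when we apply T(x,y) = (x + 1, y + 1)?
Yes

Substitute T(x,y) = (x + 1, y + 1) into the expression and compare with the original.

Original: x - y
After applying T: (x + 1) - (y + 1) = x - y

This is identical to the original x - y, so the expression is invariant.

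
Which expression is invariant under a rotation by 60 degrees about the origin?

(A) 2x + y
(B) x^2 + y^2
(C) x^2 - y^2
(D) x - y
B

A rotation by 60 degrees sends (x, y) to (x/2 - sqrt(3)y/2, sqrt(3)x/2 + y/2).
Substitute the transformed coordinates into each option and compare with the original:
(A) 2x + y  ->  2(x/2 - sqrt(3)y/2) + (sqrt(3)x/2 + y/2) = sqrt(3)x/2 + x - sqrt(3)y + y/2   [differs from 2x + y: not invariant]
(B) x^2 + y^2  ->  (x/2 - sqrt(3)y/2)^2 + (sqrt(3)x/2 + y/2)^2 = x^2 + y^2   [equals x^2 + y^2: invariant]
(C) x^2 - y^2  ->  (x/2 - sqrt(3)y/2)^2 - (sqrt(3)x/2 + y/2)^2 = -x^2/2 - sqrt(3)xy + y^2/2   [differs from x^2 - y^2: not invariant]
(D) x - y  ->  (x/2 - sqrt(3)y/2) - (sqrt(3)x/2 + y/2) = -sqrt(3)x/2 + x/2 - sqrt(3)y/2 - y/2   [differs from x - y: not invariant]

Only option (B), x^2 + y^2, is unchanged by the transformation.
Geometrically, x^2 + y^2 is the squared distance from the origin, which every rotation about the origin preserves.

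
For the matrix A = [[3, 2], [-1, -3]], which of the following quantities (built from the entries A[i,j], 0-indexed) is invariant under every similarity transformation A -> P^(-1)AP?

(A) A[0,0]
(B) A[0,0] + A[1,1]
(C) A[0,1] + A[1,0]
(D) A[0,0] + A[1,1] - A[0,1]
B

A[0,0] + A[1,1] is the trace of A. By the cyclic property of the trace, tr(P^(-1)AP) = tr(APP^(-1)) = tr(A), so it is the same for every matrix similar to A.

The other combinations are not similarity invariants. For example, take P = [[1, -1], [0, 1]] (det P = 1), so P^(-1) = [[1, 1], [0, 1]] and
B = P^(-1)AP = [[2, -3], [-1, -2]].
Evaluating each option on A and on B:
(A) A[0,0]: 3 for A, 2 for B -> changes
(B) A[0,0] + A[1,1]: 0 for A, 0 for B -> unchanged
(C) A[0,1] + A[1,0]: 1 for A, -4 for B -> changes
(D) A[0,0] + A[1,1] - A[0,1]: -2 for A, 3 for B -> changes

Only (B) A[0,0] + A[1,1] = 0 survives (and it does so for every P, not just this one), so it is the invariant.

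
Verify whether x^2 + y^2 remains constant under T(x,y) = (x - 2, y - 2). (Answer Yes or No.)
No

Substitute T(x,y) = (x - 2, y - 2) into the expression and compare with the original.

Original: x^2 + y^2
After applying T: (x - 2)^2 + (y - 2)^2 = x^2 - 4x + y^2 - 4y + 8

This differs from the original x^2 + y^2 (difference: -4x - 4y + 8), so the expression is NOT invariant.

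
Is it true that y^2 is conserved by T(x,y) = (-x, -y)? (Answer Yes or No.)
Yes

Substitute T(x,y) = (-x, -y) into the expression and compare with the original.

Original: y^2
After applying T: (-y)^2 = y^2

This is identical to the original y^2, so the expression is invariant.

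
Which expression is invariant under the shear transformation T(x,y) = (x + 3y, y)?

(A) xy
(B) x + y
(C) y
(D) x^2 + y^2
C

Under the shear T(x,y) = (x + 3y, y):
Substitute the transformed coordinates into each option and compare with the original:
(A) xy  ->  (x + 3y)(y) = xy + 3y^2   [differs from xy: not invariant]
(B) x + y  ->  (x + 3y) + (y) = x + 4y   [differs from x + y: not invariant]
(C) y  ->  (y) = y   [equals y: invariant]
(D) x^2 + y^2  ->  (x + 3y)^2 + (y)^2 = x^2 + 6xy + 10y^2   [differs from x^2 + y^2: not invariant]

Only option (C), y, is unchanged by the transformation.
A horizontal shear moves points parallel to the x-axis, so the y-coordinate (and any function of y alone) is unchanged.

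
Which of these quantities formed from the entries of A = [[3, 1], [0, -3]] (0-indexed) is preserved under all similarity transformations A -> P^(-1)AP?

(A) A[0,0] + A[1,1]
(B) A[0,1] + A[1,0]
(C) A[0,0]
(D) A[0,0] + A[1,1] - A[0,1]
A

A[0,0] + A[1,1] is the trace of A. By the cyclic property of the trace, tr(P^(-1)AP) = tr(APP^(-1)) = tr(A), so it is the same for every matrix similar to A.

The other combinations are not similarity invariants. For example, take P = [[2, 1], [1, 1]] (det P = 1), so P^(-1) = [[1, -1], [-1, 2]] and
B = P^(-1)AP = [[10, 7], [-13, -10]].
Evaluating each option on A and on B:
(A) A[0,0] + A[1,1]: 0 for A, 0 for B -> unchanged
(B) A[0,1] + A[1,0]: 1 for A, -6 for B -> changes
(C) A[0,0]: 3 for A, 10 for B -> changes
(D) A[0,0] + A[1,1] - A[0,1]: -1 for A, -7 for B -> changes

Only (A) A[0,0] + A[1,1] = 0 survives (and it does so for every P, not just this one), so it is the invariant.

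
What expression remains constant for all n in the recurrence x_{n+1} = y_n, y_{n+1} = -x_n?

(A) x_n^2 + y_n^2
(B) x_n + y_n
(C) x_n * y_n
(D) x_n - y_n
A

For the recurrence x_{n+1} = y_n, y_{n+1} = -x_n:

x_{n+1}^2 + y_{n+1}^2 = y_n^2 + (-x_n)^2 = x_n^2 + y_n^2
The sum of squares is conserved (like energy in a harmonic oscillator).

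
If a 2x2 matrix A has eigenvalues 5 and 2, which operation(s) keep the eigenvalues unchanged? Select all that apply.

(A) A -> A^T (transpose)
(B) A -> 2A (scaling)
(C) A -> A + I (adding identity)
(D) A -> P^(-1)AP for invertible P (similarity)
A and D

Eigenvalues are preserved by:
1. Similarity transformations: A -> P^(-1)AP (same characteristic polynomial)
2. Transpose: A^T has the same eigenvalues as A

Eigenvalues are NOT preserved by:
- Adding identity: eigenvalues become 5+1, 2+1
- Scaling: eigenvalues become 10, 4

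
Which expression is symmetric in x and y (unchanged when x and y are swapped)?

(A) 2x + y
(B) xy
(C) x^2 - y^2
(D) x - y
B

A symmetric expression is unchanged when the variables are permuted; here the transformation to test is the swap (x, y) -> (y, x).
Substitute the transformed coordinates into each option and compare with the original:
(A) 2x + y  ->  2(y) + (x) = x + 2y   [differs from 2x + y: not invariant]
(B) xy  ->  (y)(x) = xy   [equals xy: invariant]
(C) x^2 - y^2  ->  (y)^2 - (x)^2 = -x^2 + y^2   [differs from x^2 - y^2: not invariant]
(D) x - y  ->  (y) - (x) = -x + y   [differs from x - y: not invariant]

Only option (B), xy, is unchanged by the transformation.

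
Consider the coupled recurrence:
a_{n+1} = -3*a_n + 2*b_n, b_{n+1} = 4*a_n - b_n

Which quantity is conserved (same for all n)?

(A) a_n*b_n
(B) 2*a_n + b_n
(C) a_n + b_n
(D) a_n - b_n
C

Replace a_n by a_{n+1} = -3*a_n + 2*b_n and b_n by b_{n+1} = 4*a_n - b_n in each option and simplify:
(A) a_n*b_n  ->  (-3*a_n + 2*b_n)*(4*a_n - b_n) = -12*a_n^2 + 11*a_n*b_n - 2*b_n^2   [not conserved]
(B) 2*a_n + b_n  ->  2*(-3*a_n + 2*b_n) + (4*a_n - b_n) = -2*a_n + 3*b_n   [not conserved]
(C) a_n + b_n  ->  (-3*a_n + 2*b_n) + (4*a_n - b_n) = a_n + b_n   [conserved]
(D) a_n - b_n  ->  (-3*a_n + 2*b_n) - (4*a_n - b_n) = -7*a_n + 3*b_n   [not conserved]

Only (C) a_n + b_n returns to itself after one step, so it is the conserved quantity.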